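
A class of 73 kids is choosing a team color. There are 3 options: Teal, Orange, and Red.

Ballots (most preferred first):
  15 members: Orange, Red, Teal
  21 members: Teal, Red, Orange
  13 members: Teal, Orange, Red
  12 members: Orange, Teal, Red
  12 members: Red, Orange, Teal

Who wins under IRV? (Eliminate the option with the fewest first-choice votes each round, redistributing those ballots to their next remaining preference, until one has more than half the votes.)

Orange

Round 1: Teal 34, Orange 27, Red 12. Red eliminated.
Round 2: Teal 34, Orange 39. Orange has a majority (≥37).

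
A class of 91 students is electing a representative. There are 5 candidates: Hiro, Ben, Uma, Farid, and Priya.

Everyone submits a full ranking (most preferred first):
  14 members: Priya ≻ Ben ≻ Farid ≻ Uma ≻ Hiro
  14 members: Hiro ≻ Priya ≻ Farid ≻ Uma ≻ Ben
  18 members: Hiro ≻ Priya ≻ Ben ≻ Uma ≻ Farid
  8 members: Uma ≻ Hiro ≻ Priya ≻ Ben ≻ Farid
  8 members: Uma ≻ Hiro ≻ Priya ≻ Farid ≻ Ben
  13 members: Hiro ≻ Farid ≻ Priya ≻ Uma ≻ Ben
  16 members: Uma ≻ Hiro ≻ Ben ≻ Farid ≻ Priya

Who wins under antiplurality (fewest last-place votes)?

Uma

Last-place votes: Hiro 14, Ben 35, Uma 0, Farid 26, Priya 16.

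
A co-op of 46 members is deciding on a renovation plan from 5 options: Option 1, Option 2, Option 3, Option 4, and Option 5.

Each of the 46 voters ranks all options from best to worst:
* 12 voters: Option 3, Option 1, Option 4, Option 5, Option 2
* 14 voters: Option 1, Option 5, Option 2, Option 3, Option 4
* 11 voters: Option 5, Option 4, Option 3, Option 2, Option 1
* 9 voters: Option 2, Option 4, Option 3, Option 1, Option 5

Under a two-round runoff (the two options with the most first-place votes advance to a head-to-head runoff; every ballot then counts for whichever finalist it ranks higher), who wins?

Round 1 first-place votes: Option 1 14, Option 2 9, Option 3 12, Option 4 0, Option 5 11. Option 1 and Option 3 advance.
Runoff: Option 1 is ranked above Option 3 on 14 ballots, Option 3 above Option 1 on 32.

Option 3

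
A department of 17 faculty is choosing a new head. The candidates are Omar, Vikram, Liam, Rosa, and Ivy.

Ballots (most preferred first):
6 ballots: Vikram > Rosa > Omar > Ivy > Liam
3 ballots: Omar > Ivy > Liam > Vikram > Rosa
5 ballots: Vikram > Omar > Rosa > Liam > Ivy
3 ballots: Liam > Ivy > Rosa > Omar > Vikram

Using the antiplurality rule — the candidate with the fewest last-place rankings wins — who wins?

Omar

Last-place votes: Omar 0, Vikram 3, Liam 6, Rosa 3, Ivy 5.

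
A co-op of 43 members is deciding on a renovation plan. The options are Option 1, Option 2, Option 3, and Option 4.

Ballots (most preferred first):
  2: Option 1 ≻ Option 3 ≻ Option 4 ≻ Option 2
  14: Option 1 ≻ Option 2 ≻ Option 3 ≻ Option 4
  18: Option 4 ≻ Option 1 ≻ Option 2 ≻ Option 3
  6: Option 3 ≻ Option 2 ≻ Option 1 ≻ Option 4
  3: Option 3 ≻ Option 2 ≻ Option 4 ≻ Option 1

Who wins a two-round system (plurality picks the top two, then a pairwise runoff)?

Round 1 first-place votes: Option 1 16, Option 2 0, Option 3 9, Option 4 18. Option 4 and Option 1 advance.
Runoff: Option 4 is ranked above Option 1 on 21 ballots, Option 1 above Option 4 on 22.

Option 1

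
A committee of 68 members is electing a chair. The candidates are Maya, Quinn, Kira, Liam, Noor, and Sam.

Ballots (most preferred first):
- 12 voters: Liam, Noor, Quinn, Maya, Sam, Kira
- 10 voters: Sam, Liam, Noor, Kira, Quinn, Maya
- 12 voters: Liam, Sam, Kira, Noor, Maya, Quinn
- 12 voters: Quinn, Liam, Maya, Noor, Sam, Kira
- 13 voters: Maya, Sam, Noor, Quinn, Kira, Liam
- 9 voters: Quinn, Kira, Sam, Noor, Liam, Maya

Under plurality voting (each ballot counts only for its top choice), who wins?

Liam

First-place votes: Maya 13, Quinn 21, Kira 0, Liam 24, Noor 0, Sam 10.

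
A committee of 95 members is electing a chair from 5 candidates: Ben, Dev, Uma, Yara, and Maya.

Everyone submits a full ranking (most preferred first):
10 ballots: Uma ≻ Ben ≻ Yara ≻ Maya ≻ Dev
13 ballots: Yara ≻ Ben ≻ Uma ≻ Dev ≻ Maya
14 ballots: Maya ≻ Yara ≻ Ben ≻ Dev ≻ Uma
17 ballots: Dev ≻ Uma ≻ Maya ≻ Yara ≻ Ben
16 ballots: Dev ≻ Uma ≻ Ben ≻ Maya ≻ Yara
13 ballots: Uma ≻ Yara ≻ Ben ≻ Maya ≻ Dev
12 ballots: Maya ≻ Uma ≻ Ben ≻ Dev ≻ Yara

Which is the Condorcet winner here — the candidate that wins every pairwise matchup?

Uma

Uma vs Ben: 68–27
Uma vs Dev: 48–47
Uma vs Yara: 68–27
Uma vs Maya: 69–26
Uma beats every other candidate.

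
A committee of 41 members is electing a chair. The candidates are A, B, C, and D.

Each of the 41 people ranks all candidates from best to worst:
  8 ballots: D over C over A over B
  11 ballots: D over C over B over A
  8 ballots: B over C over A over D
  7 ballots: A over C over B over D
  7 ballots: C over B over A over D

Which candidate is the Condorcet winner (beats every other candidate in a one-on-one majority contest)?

C vs A: 34–7
C vs B: 33–8
C vs D: 22–19
C beats every other candidate.

C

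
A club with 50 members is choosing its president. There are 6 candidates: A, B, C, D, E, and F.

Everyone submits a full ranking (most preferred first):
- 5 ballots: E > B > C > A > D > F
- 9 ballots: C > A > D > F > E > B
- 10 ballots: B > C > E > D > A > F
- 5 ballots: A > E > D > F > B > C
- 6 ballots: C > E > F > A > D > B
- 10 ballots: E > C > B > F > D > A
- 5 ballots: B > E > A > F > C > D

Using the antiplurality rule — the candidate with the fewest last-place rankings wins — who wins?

Last-place votes: A 10, B 15, C 5, D 5, E 0, F 15.

E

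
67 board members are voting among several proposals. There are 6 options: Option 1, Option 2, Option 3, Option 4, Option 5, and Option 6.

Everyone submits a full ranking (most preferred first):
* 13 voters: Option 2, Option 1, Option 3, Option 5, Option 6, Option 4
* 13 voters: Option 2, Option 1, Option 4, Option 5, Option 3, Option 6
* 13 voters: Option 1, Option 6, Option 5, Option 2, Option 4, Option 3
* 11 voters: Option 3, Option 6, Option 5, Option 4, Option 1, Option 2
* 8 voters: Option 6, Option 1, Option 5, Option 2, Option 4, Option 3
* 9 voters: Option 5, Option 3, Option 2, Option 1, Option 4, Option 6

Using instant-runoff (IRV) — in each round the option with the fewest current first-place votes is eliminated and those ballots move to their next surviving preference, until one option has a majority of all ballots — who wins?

Option 2

Round 1: Option 1 13, Option 2 26, Option 3 11, Option 4 0, Option 5 9, Option 6 8. Option 4 eliminated.
Round 2: Option 1 13, Option 2 26, Option 3 11, Option 5 9, Option 6 8. Option 6 eliminated.
Round 3: Option 1 21, Option 2 26, Option 3 11, Option 5 9. Option 5 eliminated.
Round 4: Option 1 21, Option 2 26, Option 3 20. Option 3 eliminated.
Round 5: Option 1 32, Option 2 35. Option 2 has a majority (≥34).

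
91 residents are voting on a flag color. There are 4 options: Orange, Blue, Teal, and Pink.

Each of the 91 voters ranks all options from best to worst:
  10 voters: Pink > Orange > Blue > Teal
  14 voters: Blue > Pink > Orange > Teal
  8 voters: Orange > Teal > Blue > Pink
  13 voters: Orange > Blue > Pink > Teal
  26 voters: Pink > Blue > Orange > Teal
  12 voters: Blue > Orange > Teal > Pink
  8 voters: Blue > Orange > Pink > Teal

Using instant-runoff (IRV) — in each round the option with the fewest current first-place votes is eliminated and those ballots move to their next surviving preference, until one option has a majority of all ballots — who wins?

Blue

Round 1: Orange 21, Blue 34, Teal 0, Pink 36. Teal eliminated.
Round 2: Orange 21, Blue 34, Pink 36. Orange eliminated.
Round 3: Blue 55, Pink 36. Blue has a majority (≥46).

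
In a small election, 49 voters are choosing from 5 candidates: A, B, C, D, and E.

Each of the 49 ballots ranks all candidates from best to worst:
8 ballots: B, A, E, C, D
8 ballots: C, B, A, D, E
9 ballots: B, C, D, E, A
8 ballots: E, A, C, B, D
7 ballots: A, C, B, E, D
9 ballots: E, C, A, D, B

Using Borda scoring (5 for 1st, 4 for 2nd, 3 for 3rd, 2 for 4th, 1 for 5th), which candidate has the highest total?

A: 8×4 + 8×3 + 9×1 + 8×4 + 7×5 + 9×3 = 159
B: 8×5 + 8×4 + 9×5 + 8×2 + 7×3 + 9×1 = 163
C: 8×2 + 8×5 + 9×4 + 8×3 + 7×4 + 9×4 = 180
D: 8×1 + 8×2 + 9×3 + 8×1 + 7×1 + 9×2 = 84
E: 8×3 + 8×1 + 9×2 + 8×5 + 7×2 + 9×5 = 149

C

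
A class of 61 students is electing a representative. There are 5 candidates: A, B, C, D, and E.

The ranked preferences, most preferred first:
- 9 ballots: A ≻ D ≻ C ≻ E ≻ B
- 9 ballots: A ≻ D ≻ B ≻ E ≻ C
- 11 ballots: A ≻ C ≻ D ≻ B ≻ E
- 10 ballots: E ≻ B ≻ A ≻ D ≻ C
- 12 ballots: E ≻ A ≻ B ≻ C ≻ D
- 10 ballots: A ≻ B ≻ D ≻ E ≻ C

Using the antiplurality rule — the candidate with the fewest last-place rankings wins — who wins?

A

Last-place votes: A 0, B 9, C 29, D 12, E 11.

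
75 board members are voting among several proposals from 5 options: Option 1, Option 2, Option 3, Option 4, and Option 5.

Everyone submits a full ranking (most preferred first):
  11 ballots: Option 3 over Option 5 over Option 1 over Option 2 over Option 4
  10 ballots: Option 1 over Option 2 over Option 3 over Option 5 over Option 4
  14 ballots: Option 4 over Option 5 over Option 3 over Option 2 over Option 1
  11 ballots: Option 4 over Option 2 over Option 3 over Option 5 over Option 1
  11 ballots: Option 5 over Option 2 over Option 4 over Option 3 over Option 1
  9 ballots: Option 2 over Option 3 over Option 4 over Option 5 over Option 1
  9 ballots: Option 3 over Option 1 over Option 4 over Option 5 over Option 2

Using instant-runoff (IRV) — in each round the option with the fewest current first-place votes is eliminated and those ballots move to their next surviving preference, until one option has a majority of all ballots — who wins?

Round 1: Option 1 10, Option 2 9, Option 3 20, Option 4 25, Option 5 11. Option 2 eliminated.
Round 2: Option 1 10, Option 3 29, Option 4 25, Option 5 11. Option 1 eliminated.
Round 3: Option 3 39, Option 4 25, Option 5 11. Option 3 has a majority (≥38).

Option 3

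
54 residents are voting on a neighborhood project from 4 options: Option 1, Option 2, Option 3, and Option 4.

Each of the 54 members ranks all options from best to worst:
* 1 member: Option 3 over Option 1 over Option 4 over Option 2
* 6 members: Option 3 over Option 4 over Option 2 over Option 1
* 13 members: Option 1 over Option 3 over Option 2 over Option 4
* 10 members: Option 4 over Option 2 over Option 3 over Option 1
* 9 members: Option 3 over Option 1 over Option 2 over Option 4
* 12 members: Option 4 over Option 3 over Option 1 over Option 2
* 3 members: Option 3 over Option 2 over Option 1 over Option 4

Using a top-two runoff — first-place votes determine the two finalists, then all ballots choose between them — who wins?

Option 3

Round 1 first-place votes: Option 1 13, Option 2 0, Option 3 19, Option 4 22. Option 4 and Option 3 advance.
Runoff: Option 4 is ranked above Option 3 on 22 ballots, Option 3 above Option 4 on 32.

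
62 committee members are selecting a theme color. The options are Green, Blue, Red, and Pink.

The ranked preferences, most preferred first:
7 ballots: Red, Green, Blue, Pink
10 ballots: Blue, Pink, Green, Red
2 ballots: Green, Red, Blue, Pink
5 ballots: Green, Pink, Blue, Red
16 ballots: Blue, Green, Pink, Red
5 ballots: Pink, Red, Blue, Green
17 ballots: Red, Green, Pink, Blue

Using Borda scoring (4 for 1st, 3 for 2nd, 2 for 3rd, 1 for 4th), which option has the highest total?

Green

Green: 7×3 + 10×2 + 2×4 + 5×4 + 16×3 + 5×1 + 17×3 = 173
Blue: 7×2 + 10×4 + 2×2 + 5×2 + 16×4 + 5×2 + 17×1 = 159
Red: 7×4 + 10×1 + 2×3 + 5×1 + 16×1 + 5×3 + 17×4 = 148
Pink: 7×1 + 10×3 + 2×1 + 5×3 + 16×2 + 5×4 + 17×2 = 140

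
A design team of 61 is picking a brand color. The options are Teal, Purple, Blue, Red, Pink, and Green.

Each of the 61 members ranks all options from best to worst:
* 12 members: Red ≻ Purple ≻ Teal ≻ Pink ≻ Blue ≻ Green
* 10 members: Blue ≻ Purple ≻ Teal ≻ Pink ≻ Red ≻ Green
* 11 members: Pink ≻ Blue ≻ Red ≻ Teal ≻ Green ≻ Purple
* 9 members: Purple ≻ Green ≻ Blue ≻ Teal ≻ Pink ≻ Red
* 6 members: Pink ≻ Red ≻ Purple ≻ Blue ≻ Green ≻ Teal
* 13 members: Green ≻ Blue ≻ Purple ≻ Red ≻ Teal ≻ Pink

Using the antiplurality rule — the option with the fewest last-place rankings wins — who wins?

Last-place votes: Teal 6, Purple 11, Blue 0, Red 9, Pink 13, Green 22.

Blue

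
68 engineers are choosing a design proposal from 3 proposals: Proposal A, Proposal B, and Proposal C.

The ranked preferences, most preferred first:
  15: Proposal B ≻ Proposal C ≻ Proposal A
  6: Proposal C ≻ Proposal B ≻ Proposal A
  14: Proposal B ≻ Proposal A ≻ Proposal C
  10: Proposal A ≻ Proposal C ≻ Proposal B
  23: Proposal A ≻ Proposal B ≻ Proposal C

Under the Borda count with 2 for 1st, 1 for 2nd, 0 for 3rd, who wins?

Proposal B

Proposal A: 15×0 + 6×0 + 14×1 + 10×2 + 23×2 = 80
Proposal B: 15×2 + 6×1 + 14×2 + 10×0 + 23×1 = 87
Proposal C: 15×1 + 6×2 + 14×0 + 10×1 + 23×0 = 37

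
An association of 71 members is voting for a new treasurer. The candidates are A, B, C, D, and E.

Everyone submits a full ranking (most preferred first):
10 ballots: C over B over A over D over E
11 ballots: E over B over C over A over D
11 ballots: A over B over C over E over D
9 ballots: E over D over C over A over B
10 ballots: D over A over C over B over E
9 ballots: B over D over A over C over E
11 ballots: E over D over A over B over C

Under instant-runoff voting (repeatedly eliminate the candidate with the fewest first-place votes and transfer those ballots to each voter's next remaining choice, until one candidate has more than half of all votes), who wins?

Round 1: A 11, B 9, C 10, D 10, E 31. B eliminated.
Round 2: A 11, C 10, D 19, E 31. C eliminated.
Round 3: A 21, D 19, E 31. D eliminated.
Round 4: A 40, E 31. A has a majority (≥36).

A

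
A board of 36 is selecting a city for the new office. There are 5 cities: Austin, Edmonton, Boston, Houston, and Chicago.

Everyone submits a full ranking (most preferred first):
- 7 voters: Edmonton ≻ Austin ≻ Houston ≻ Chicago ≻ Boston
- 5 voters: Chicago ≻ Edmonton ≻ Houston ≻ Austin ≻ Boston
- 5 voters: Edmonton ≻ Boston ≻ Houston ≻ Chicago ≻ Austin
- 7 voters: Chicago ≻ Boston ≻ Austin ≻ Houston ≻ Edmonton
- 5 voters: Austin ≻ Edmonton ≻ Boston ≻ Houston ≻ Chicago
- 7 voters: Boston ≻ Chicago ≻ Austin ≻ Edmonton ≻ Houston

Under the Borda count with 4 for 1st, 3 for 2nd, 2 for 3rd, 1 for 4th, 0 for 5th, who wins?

Edmonton

Austin: 7×3 + 5×1 + 5×0 + 7×2 + 5×4 + 7×2 = 74
Edmonton: 7×4 + 5×3 + 5×4 + 7×0 + 5×3 + 7×1 = 85
Boston: 7×0 + 5×0 + 5×3 + 7×3 + 5×2 + 7×4 = 74
Houston: 7×2 + 5×2 + 5×2 + 7×1 + 5×1 + 7×0 = 46
Chicago: 7×1 + 5×4 + 5×1 + 7×4 + 5×0 + 7×3 = 81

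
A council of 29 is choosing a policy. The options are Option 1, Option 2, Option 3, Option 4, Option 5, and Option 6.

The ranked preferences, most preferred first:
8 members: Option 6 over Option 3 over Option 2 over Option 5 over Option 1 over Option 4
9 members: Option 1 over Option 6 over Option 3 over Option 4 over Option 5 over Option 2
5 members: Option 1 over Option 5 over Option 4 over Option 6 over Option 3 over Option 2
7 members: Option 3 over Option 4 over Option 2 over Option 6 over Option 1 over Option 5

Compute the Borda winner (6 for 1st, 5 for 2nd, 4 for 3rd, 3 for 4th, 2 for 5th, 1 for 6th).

Option 1: 8×2 + 9×6 + 5×6 + 7×2 = 114
Option 2: 8×4 + 9×1 + 5×1 + 7×4 = 74
Option 3: 8×5 + 9×4 + 5×2 + 7×6 = 128
Option 4: 8×1 + 9×3 + 5×4 + 7×5 = 90
Option 5: 8×3 + 9×2 + 5×5 + 7×1 = 74
Option 6: 8×6 + 9×5 + 5×3 + 7×3 = 129

Option 6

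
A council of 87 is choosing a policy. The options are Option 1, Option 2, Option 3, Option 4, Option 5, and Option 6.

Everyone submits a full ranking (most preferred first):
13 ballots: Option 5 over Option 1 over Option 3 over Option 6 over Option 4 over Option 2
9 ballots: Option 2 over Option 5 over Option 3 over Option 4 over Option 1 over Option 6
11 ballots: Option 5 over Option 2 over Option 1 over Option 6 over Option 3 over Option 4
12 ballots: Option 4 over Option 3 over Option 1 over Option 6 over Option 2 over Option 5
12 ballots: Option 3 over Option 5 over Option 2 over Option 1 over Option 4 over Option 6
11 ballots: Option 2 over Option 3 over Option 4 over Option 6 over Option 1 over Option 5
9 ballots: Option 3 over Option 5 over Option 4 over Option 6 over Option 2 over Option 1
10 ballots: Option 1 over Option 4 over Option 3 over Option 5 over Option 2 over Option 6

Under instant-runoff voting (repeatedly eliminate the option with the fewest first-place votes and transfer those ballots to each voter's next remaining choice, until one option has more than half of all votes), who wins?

Round 1: Option 1 10, Option 2 20, Option 3 21, Option 4 12, Option 5 24, Option 6 0. Option 6 eliminated.
Round 2: Option 1 10, Option 2 20, Option 3 21, Option 4 12, Option 5 24. Option 1 eliminated.
Round 3: Option 2 20, Option 3 21, Option 4 22, Option 5 24. Option 2 eliminated.
Round 4: Option 3 32, Option 4 22, Option 5 33. Option 4 eliminated.
Round 5: Option 3 54, Option 5 33. Option 3 has a majority (≥44).

Option 3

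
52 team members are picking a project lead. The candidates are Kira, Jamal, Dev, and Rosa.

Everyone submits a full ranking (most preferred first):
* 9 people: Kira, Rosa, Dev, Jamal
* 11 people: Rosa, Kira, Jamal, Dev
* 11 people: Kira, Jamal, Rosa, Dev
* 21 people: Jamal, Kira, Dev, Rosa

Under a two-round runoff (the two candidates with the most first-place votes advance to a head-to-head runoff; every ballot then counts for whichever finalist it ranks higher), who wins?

Round 1 first-place votes: Kira 20, Jamal 21, Dev 0, Rosa 11. Jamal and Kira advance.
Runoff: Jamal is ranked above Kira on 21 ballots, Kira above Jamal on 31.

Kira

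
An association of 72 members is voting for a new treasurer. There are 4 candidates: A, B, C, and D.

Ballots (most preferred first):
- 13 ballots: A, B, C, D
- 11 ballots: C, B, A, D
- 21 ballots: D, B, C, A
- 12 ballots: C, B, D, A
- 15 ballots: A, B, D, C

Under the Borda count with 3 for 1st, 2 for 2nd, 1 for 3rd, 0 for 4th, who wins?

B

A: 13×3 + 11×1 + 21×0 + 12×0 + 15×3 = 95
B: 13×2 + 11×2 + 21×2 + 12×2 + 15×2 = 144
C: 13×1 + 11×3 + 21×1 + 12×3 + 15×0 = 103
D: 13×0 + 11×0 + 21×3 + 12×1 + 15×1 = 90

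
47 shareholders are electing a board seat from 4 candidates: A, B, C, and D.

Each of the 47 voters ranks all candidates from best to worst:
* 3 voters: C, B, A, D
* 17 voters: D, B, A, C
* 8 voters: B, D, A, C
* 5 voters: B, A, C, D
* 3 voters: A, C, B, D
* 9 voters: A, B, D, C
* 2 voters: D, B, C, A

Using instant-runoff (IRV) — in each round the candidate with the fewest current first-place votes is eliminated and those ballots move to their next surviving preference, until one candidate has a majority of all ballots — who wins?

Round 1: A 12, B 13, C 3, D 19. C eliminated.
Round 2: A 12, B 16, D 19. A eliminated.
Round 3: B 28, D 19. B has a majority (≥24).

B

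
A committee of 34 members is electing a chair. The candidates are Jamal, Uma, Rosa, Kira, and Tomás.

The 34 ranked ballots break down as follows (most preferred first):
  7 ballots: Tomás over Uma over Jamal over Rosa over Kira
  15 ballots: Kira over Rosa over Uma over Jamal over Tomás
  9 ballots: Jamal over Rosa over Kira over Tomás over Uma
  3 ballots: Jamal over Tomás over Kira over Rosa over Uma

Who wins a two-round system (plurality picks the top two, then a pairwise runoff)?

Round 1 first-place votes: Jamal 12, Uma 0, Rosa 0, Kira 15, Tomás 7. Kira and Jamal advance.
Runoff: Kira is ranked above Jamal on 15 ballots, Jamal above Kira on 19.

Jamal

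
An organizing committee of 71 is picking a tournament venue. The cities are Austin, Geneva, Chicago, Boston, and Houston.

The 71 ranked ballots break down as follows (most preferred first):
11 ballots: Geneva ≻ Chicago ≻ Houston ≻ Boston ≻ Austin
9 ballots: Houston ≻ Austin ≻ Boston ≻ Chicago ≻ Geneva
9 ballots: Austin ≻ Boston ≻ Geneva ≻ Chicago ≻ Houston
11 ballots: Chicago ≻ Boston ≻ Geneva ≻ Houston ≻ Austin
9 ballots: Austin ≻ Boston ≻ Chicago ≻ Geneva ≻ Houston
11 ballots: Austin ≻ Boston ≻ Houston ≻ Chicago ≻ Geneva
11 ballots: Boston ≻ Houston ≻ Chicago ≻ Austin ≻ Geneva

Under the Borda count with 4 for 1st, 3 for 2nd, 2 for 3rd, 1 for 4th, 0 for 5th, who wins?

Austin: 11×0 + 9×3 + 9×4 + 11×0 + 9×4 + 11×4 + 11×1 = 154
Geneva: 11×4 + 9×0 + 9×2 + 11×2 + 9×1 + 11×0 + 11×0 = 93
Chicago: 11×3 + 9×1 + 9×1 + 11×4 + 9×2 + 11×1 + 11×2 = 146
Boston: 11×1 + 9×2 + 9×3 + 11×3 + 9×3 + 11×3 + 11×4 = 193
Houston: 11×2 + 9×4 + 9×0 + 11×1 + 9×0 + 11×2 + 11×3 = 124

Boston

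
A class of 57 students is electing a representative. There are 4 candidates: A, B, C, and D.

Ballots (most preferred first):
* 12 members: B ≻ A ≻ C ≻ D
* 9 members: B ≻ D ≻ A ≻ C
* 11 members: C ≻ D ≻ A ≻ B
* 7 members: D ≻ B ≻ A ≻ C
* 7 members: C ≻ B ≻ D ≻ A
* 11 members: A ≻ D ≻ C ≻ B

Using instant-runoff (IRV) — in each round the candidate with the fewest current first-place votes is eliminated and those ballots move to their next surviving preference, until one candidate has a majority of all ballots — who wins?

C

Round 1: A 11, B 21, C 18, D 7. D eliminated.
Round 2: A 11, B 28, C 18. A eliminated.
Round 3: B 28, C 29. C has a majority (≥29).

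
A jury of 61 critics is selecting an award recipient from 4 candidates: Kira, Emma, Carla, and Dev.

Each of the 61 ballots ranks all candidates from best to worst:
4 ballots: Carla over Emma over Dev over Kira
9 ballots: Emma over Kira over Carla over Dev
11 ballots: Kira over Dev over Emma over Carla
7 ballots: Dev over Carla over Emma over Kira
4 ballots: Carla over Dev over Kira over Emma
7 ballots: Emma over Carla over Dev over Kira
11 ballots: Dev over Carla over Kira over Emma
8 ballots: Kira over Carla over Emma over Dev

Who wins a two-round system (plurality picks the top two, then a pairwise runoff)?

Dev

Round 1 first-place votes: Kira 19, Emma 16, Carla 8, Dev 18. Kira and Dev advance.
Runoff: Kira is ranked above Dev on 28 ballots, Dev above Kira on 33.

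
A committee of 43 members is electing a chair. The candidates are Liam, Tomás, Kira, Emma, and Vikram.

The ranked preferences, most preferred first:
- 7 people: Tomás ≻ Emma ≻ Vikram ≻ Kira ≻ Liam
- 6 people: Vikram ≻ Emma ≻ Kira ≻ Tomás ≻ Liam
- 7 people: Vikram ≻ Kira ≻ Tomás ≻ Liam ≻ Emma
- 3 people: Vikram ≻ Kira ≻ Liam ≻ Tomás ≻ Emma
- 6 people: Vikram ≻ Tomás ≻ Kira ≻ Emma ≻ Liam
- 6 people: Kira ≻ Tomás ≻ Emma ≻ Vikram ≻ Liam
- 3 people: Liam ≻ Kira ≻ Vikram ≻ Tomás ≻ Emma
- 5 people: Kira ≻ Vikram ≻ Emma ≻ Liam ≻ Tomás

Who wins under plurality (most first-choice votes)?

Vikram

First-place votes: Liam 3, Tomás 7, Kira 11, Emma 0, Vikram 22.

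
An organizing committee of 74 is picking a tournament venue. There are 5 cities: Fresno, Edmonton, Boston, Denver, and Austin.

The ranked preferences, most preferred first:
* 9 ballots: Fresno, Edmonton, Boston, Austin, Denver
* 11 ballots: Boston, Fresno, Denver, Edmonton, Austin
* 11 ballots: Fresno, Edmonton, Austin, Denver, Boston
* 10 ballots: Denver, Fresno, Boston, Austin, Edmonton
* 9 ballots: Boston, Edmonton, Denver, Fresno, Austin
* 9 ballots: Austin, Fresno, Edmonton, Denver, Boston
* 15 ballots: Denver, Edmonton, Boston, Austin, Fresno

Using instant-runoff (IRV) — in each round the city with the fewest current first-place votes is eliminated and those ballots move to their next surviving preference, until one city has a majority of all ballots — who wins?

Round 1: Fresno 20, Edmonton 0, Boston 20, Denver 25, Austin 9. Edmonton eliminated.
Round 2: Fresno 20, Boston 20, Denver 25, Austin 9. Austin eliminated.
Round 3: Fresno 29, Boston 20, Denver 25. Boston eliminated.
Round 4: Fresno 40, Denver 34. Fresno has a majority (≥38).

Fresno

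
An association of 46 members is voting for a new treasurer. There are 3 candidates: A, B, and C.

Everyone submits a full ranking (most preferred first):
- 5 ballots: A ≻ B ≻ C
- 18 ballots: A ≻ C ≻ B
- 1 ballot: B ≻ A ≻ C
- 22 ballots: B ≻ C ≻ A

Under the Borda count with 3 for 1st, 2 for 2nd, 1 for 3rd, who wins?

B

A: 5×3 + 18×3 + 1×2 + 22×1 = 93
B: 5×2 + 18×1 + 1×3 + 22×3 = 97
C: 5×1 + 18×2 + 1×1 + 22×2 = 86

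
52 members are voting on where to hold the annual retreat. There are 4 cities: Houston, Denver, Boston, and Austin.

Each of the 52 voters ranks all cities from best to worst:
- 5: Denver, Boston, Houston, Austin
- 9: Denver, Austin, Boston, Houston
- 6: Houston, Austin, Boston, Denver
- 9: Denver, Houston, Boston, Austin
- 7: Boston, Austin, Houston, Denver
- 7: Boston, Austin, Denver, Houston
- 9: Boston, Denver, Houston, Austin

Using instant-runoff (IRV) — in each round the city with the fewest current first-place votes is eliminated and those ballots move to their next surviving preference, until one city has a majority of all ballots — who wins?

Boston

Round 1: Houston 6, Denver 23, Boston 23, Austin 0. Austin eliminated.
Round 2: Houston 6, Denver 23, Boston 23. Houston eliminated.
Round 3: Denver 23, Boston 29. Boston has a majority (≥27).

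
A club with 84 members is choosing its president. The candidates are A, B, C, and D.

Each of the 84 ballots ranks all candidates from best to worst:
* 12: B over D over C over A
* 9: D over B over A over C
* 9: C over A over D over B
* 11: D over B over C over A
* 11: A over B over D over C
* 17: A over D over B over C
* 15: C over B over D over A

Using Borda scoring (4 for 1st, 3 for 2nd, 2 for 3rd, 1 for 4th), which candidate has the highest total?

D

A: 12×1 + 9×2 + 9×3 + 11×1 + 11×4 + 17×4 + 15×1 = 195
B: 12×4 + 9×3 + 9×1 + 11×3 + 11×3 + 17×2 + 15×3 = 229
C: 12×2 + 9×1 + 9×4 + 11×2 + 11×1 + 17×1 + 15×4 = 179
D: 12×3 + 9×4 + 9×2 + 11×4 + 11×2 + 17×3 + 15×2 = 237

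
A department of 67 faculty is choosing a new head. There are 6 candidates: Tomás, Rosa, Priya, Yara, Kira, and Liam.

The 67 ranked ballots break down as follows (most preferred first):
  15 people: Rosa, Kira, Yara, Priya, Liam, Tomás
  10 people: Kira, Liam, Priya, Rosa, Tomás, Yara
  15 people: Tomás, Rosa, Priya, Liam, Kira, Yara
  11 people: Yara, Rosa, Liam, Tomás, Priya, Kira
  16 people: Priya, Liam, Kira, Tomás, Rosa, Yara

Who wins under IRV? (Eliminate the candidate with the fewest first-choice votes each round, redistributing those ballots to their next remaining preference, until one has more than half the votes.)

Round 1: Tomás 15, Rosa 15, Priya 16, Yara 11, Kira 10, Liam 0. Liam eliminated.
Round 2: Tomás 15, Rosa 15, Priya 16, Yara 11, Kira 10. Kira eliminated.
Round 3: Tomás 15, Rosa 15, Priya 26, Yara 11. Yara eliminated.
Round 4: Tomás 15, Rosa 26, Priya 26. Tomás eliminated.
Round 5: Rosa 41, Priya 26. Rosa has a majority (≥34).

Rosa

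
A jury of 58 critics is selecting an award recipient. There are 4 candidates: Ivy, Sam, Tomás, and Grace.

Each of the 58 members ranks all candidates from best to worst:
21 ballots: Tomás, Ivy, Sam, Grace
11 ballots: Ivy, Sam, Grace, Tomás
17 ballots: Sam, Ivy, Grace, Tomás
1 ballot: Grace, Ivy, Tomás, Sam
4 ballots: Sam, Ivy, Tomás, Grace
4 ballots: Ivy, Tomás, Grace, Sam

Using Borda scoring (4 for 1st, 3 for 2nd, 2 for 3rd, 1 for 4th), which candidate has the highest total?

Ivy: 21×3 + 11×4 + 17×3 + 1×3 + 4×3 + 4×4 = 189
Sam: 21×2 + 11×3 + 17×4 + 1×1 + 4×4 + 4×1 = 164
Tomás: 21×4 + 11×1 + 17×1 + 1×2 + 4×2 + 4×3 = 134
Grace: 21×1 + 11×2 + 17×2 + 1×4 + 4×1 + 4×2 = 93

Ivy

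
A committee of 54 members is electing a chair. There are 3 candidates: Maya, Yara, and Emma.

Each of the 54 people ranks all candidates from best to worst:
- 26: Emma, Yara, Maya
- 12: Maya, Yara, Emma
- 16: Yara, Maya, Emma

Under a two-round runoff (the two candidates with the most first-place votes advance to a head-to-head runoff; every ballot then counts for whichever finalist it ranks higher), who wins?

Round 1 first-place votes: Maya 12, Yara 16, Emma 26. Emma and Yara advance.
Runoff: Emma is ranked above Yara on 26 ballots, Yara above Emma on 28.

Yara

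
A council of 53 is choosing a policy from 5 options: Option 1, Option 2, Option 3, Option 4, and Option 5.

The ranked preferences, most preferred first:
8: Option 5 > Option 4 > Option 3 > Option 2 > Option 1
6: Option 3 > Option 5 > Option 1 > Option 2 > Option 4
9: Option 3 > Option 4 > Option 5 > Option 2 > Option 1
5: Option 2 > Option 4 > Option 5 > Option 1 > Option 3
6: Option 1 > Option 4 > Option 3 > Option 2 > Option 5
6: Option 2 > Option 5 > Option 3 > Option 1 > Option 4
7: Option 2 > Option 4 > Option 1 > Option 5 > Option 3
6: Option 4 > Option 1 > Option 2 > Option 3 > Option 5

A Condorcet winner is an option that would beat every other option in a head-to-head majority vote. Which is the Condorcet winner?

Option 4

Option 4 vs Option 1: 35–18
Option 4 vs Option 2: 29–24
Option 4 vs Option 3: 32–21
Option 4 vs Option 5: 33–20
Option 4 beats every other option.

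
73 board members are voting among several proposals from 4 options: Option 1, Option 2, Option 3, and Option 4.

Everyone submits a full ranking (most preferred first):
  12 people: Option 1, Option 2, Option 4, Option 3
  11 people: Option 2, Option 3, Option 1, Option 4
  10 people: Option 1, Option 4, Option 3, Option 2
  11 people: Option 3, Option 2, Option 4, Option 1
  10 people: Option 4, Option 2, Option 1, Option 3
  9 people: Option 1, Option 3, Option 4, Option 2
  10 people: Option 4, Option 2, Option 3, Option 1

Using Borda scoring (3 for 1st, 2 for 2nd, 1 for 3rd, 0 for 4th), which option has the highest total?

Option 1: 12×3 + 11×1 + 10×3 + 11×0 + 10×1 + 9×3 + 10×0 = 114
Option 2: 12×2 + 11×3 + 10×0 + 11×2 + 10×2 + 9×0 + 10×2 = 119
Option 3: 12×0 + 11×2 + 10×1 + 11×3 + 10×0 + 9×2 + 10×1 = 93
Option 4: 12×1 + 11×0 + 10×2 + 11×1 + 10×3 + 9×1 + 10×3 = 112

Option 2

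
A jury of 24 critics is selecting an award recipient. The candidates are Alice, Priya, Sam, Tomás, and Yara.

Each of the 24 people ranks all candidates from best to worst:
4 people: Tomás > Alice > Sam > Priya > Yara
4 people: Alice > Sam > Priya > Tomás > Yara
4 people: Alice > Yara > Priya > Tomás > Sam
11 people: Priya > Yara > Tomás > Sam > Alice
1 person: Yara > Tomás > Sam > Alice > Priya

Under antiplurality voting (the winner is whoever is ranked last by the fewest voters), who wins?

Tomás

Last-place votes: Alice 11, Priya 1, Sam 4, Tomás 0, Yara 8.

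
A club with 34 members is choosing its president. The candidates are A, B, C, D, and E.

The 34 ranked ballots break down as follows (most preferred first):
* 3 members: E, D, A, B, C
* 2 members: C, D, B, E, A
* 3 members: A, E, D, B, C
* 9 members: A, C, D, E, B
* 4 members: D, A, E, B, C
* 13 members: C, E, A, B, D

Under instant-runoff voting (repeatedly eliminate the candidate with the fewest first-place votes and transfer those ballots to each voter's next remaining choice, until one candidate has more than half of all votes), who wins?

A

Round 1: A 12, B 0, C 15, D 4, E 3. B eliminated.
Round 2: A 12, C 15, D 4, E 3. E eliminated.
Round 3: A 12, C 15, D 7. D eliminated.
Round 4: A 19, C 15. A has a majority (≥18).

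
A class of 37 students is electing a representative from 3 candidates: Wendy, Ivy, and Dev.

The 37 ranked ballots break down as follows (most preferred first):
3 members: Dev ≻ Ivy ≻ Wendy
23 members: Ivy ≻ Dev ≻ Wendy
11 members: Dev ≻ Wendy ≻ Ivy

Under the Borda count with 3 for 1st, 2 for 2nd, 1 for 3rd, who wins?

Dev

Wendy: 3×1 + 23×1 + 11×2 = 48
Ivy: 3×2 + 23×3 + 11×1 = 86
Dev: 3×3 + 23×2 + 11×3 = 88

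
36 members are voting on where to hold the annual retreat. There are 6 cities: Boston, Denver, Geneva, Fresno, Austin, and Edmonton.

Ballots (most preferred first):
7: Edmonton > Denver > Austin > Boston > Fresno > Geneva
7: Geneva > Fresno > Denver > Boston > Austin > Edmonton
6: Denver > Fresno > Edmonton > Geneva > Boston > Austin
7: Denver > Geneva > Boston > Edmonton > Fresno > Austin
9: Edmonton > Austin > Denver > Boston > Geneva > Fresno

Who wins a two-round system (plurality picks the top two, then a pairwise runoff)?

Round 1 first-place votes: Boston 0, Denver 13, Geneva 7, Fresno 0, Austin 0, Edmonton 16. Edmonton and Denver advance.
Runoff: Edmonton is ranked above Denver on 16 ballots, Denver above Edmonton on 20.

Denver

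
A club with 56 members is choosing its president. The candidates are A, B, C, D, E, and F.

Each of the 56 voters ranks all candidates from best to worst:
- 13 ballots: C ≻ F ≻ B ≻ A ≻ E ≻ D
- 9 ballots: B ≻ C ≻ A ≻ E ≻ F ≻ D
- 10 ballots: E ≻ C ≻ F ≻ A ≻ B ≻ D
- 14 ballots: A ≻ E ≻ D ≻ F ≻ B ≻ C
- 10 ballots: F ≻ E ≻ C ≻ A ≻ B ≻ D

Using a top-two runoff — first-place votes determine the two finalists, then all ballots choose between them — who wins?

C

Round 1 first-place votes: A 14, B 9, C 13, D 0, E 10, F 10. A and C advance.
Runoff: A is ranked above C on 14 ballots, C above A on 42.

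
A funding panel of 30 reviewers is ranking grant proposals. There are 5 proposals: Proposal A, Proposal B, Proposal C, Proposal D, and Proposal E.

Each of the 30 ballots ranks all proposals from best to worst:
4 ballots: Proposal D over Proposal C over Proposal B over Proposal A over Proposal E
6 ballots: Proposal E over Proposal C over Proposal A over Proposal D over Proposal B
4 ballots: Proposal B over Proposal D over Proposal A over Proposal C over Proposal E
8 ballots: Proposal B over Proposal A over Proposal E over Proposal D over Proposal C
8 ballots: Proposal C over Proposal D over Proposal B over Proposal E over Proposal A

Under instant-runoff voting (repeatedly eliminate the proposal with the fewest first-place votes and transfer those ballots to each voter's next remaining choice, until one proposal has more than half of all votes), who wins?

Proposal C

Round 1: Proposal A 0, Proposal B 12, Proposal C 8, Proposal D 4, Proposal E 6. Proposal A eliminated.
Round 2: Proposal B 12, Proposal C 8, Proposal D 4, Proposal E 6. Proposal D eliminated.
Round 3: Proposal B 12, Proposal C 12, Proposal E 6. Proposal E eliminated.
Round 4: Proposal B 12, Proposal C 18. Proposal C has a majority (≥16).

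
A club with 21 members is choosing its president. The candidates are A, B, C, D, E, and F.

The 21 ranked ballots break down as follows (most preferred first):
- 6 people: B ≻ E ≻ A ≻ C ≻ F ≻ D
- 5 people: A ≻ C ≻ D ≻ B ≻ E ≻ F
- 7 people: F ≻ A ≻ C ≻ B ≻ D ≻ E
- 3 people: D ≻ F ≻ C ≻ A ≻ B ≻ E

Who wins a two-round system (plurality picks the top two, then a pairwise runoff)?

B

Round 1 first-place votes: A 5, B 6, C 0, D 3, E 0, F 7. F and B advance.
Runoff: F is ranked above B on 10 ballots, B above F on 11.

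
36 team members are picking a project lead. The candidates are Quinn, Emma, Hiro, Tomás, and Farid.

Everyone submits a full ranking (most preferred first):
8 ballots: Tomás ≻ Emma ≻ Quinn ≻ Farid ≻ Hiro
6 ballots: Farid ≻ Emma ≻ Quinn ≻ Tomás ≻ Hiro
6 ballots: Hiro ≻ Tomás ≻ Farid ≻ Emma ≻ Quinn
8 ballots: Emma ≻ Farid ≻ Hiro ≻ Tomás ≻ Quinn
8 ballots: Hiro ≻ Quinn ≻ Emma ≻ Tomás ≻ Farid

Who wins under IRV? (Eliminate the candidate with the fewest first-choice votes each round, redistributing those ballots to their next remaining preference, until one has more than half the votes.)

Round 1: Quinn 0, Emma 8, Hiro 14, Tomás 8, Farid 6. Quinn eliminated.
Round 2: Emma 8, Hiro 14, Tomás 8, Farid 6. Farid eliminated.
Round 3: Emma 14, Hiro 14, Tomás 8. Tomás eliminated.
Round 4: Emma 22, Hiro 14. Emma has a majority (≥19).

Emma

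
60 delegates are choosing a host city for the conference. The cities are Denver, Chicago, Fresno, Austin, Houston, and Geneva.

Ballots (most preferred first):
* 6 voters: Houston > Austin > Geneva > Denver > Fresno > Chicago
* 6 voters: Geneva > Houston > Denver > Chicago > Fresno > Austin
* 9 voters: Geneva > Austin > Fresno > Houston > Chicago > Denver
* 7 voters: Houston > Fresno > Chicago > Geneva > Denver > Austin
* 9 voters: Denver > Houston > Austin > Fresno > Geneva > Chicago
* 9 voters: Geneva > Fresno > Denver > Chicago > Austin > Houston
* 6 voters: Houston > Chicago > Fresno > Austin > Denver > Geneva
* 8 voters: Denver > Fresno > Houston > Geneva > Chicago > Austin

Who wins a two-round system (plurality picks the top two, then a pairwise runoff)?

Round 1 first-place votes: Denver 17, Chicago 0, Fresno 0, Austin 0, Houston 19, Geneva 24. Geneva and Houston advance.
Runoff: Geneva is ranked above Houston on 24 ballots, Houston above Geneva on 36.

Houston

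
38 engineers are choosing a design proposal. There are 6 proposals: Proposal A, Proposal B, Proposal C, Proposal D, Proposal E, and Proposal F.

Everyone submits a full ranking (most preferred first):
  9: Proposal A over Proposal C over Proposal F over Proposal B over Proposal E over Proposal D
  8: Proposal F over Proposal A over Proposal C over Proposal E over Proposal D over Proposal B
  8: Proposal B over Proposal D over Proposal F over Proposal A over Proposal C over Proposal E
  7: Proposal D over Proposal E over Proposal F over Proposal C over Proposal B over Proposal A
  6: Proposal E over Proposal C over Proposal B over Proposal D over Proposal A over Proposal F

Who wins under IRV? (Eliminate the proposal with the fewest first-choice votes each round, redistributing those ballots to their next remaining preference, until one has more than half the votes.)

Proposal F

Round 1: Proposal A 9, Proposal B 8, Proposal C 0, Proposal D 7, Proposal E 6, Proposal F 8. Proposal C eliminated.
Round 2: Proposal A 9, Proposal B 8, Proposal D 7, Proposal E 6, Proposal F 8. Proposal E eliminated.
Round 3: Proposal A 9, Proposal B 14, Proposal D 7, Proposal F 8. Proposal D eliminated.
Round 4: Proposal A 9, Proposal B 14, Proposal F 15. Proposal A eliminated.
Round 5: Proposal B 14, Proposal F 24. Proposal F has a majority (≥20).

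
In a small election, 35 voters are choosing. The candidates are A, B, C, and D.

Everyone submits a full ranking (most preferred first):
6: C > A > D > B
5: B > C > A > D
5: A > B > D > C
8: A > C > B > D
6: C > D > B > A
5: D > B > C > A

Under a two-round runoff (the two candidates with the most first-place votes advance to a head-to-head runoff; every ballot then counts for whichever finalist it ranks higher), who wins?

Round 1 first-place votes: A 13, B 5, C 12, D 5. A and C advance.
Runoff: A is ranked above C on 13 ballots, C above A on 22.

C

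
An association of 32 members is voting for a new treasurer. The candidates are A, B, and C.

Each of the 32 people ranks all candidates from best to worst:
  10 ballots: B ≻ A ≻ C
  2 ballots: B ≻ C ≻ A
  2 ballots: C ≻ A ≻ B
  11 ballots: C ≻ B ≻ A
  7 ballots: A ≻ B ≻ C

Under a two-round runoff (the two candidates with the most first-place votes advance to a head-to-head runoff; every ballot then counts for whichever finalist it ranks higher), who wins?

B

Round 1 first-place votes: A 7, B 12, C 13. C and B advance.
Runoff: C is ranked above B on 13 ballots, B above C on 19.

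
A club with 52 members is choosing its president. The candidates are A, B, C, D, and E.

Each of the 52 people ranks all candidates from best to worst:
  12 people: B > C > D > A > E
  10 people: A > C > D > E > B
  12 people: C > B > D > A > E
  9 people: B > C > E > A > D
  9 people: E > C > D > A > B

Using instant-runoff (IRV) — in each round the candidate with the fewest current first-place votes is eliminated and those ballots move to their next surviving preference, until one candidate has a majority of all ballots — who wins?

Round 1: A 10, B 21, C 12, D 0, E 9. D eliminated.
Round 2: A 10, B 21, C 12, E 9. E eliminated.
Round 3: A 10, B 21, C 21. A eliminated.
Round 4: B 21, C 31. C has a majority (≥27).

C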